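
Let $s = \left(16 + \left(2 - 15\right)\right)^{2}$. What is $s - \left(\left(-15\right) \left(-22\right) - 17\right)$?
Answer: $-304$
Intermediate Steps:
$s = 9$ ($s = \left(16 + \left(2 - 15\right)\right)^{2} = \left(16 - 13\right)^{2} = 3^{2} = 9$)
$s - \left(\left(-15\right) \left(-22\right) - 17\right) = 9 - \left(\left(-15\right) \left(-22\right) - 17\right) = 9 - \left(330 - 17\right) = 9 - 313 = -304$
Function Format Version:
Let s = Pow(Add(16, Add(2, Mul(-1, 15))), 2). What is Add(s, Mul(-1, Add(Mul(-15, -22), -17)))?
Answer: -304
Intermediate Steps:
s = 9 (s = Pow(Add(16, Add(2, -15)), 2) = Pow(Add(16, -13), 2) = Pow(3, 2) = 9)
Add(s, Mul(-1, Add(Mul(-15, -22), -17))) = Add(9, Mul(-1, Add(Mul(-15, -22), -17))) = Add(9, Mul(-1, Add(330, -17))) = Add(9, Mul(-1, 313)) = Add(9, -313) = -304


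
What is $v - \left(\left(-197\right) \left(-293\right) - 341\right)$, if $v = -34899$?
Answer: $-92279$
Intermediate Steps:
$v - \left(\left(-197\right) \left(-293\right) - 341\right) = -34899 - \left(\left(-197\right) \left(-293\right) - 341\right) = -34899 - \left(57721 - 341\right) = -34899 - 57380 = -92279$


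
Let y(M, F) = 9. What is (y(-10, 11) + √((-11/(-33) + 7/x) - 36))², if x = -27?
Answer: (81 + I*√2910)²/81 ≈ 45.074 + 107.89*I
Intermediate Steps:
(y(-10, 11) + √((-11/(-33) + 7/x) - 36))² = (9 + √((-11/(-33) + 7/(-27)) - 36))² = (9 + √((-11*(-1/33) + 7*(-1/27)) - 36))² = (9 + √((⅓ - 7/27) - 36))² = (9 + √(2/27 - 36))² = (9 + √(-970/27))² = (9 + I*√2910/9)²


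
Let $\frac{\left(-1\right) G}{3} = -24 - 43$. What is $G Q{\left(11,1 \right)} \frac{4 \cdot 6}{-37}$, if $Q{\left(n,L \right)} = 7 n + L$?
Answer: $- \frac{376272}{37} \approx -10170.0$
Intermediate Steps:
$G = 201$ ($G = - 3 \left(-24 - 43\right) = \left(-3\right) \left(-67\right) = 201$)
$Q{\left(n,L \right)} = L + 7 n$
$G Q{\left(11,1 \right)} \frac{4 \cdot 6}{-37} = 201 \left(1 + 7 \cdot 11\right) \frac{4 \cdot 6}{-37} = 201 \left(1 + 77\right) 24 \left(- \frac{1}{37}\right) = 201 \cdot 78 \left(- \frac{24}{37}\right) = 15678 \left(- \frac{24}{37}\right) = - \frac{376272}{37}$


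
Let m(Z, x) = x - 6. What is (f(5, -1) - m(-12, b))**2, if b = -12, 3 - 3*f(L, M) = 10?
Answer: 2209/9 ≈ 245.44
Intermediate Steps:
f(L, M) = -7/3 (f(L, M) = 1 - 1/3*10 = 1 - 10/3 = -7/3)
m(Z, x) = -6 + x
(f(5, -1) - m(-12, b))**2 = (-7/3 - (-6 - 12))**2 = (-7/3 - 1*(-18))**2 = (-7/3 + 18)**2 = (47/3)**2 = 2209/9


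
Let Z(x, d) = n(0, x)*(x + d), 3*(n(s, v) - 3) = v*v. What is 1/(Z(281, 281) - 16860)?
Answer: 3/44330560 ≈ 6.7673e-8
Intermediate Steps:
n(s, v) = 3 + v²/3 (n(s, v) = 3 + (v*v)/3 = 3 + v²/3)
Z(x, d) = (3 + x²/3)*(d + x) (Z(x, d) = (3 + x²/3)*(x + d) = (3 + x²/3)*(d + x))
1/(Z(281, 281) - 16860) = 1/((9 + 281²)*(281 + 281)/3 - 16860) = 1/((⅓)*(9 + 78961)*562 - 16860) = 1/((⅓)*78970*562 - 16860) = 1/(44381140/3 - 16860) = 1/(44330560/3) = 3/44330560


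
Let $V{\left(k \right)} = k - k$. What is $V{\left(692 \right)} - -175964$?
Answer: $175964$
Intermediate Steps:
$V{\left(k \right)} = 0$
$V{\left(692 \right)} - -175964 = 0 - -175964 = 0 + 175964 = 175964$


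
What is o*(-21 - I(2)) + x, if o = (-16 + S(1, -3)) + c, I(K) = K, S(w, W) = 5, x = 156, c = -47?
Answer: 1490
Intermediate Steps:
o = -58 (o = (-16 + 5) - 47 = -11 - 47 = -58)
o*(-21 - I(2)) + x = -58*(-21 - 1*2) + 156 = -58*(-21 - 2) + 156 = -58*(-23) + 156 = 1334 + 156 = 1490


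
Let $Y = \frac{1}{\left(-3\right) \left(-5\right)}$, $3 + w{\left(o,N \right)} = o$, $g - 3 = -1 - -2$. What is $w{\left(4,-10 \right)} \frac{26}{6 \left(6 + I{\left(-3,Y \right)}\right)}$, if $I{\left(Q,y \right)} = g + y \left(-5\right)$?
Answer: $\frac{13}{29} \approx 0.44828$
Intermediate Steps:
$g = 4$ ($g = 3 - -1 = 3 + \left(-1 + 2\right) = 3 + 1 = 4$)
$w{\left(o,N \right)} = -3 + o$
$Y = \frac{1}{15} \approx 0.066667$
$I{\left(Q,y \right)} = 4 - 5 y$ ($I{\left(Q,y \right)} = 4 + y \left(-5\right) = 4 - 5 y$)
$w{\left(4,-10 \right)} \frac{26}{6 \left(6 + I{\left(-3,Y \right)}\right)} = \left(-3 + 4\right) \frac{26}{6 \left(6 + \left(4 - \frac{1}{3}\right)\right)} = 1 \frac{26}{6 \left(6 + \left(4 - \frac{1}{3}\right)\right)} = 1 \frac{26}{6 \left(6 + \frac{11}{3}\right)} = 1 \frac{26}{6 \cdot \frac{29}{3}} = 1 \cdot \frac{26}{58} = 1 \cdot 26 \cdot \frac{1}{58} = 1 \cdot \frac{13}{29} = \frac{13}{29}$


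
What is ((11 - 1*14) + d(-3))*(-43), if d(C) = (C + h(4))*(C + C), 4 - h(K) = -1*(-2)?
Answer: -129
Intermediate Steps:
h(K) = 2 (h(K) = 4 - (-1)*(-2) = 4 - 1*2 = 4 - 2 = 2)
d(C) = 2*C*(2 + C) (d(C) = (C + 2)*(C + C) = (2 + C)*(2*C) = 2*C*(2 + C))
((11 - 1*14) + d(-3))*(-43) = ((11 - 1*14) + 2*(-3)*(2 - 3))*(-43) = ((11 - 14) + 2*(-3)*(-1))*(-43) = (-3 + 6)*(-43) = 3*(-43) = -129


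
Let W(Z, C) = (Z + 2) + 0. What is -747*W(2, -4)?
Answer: -2988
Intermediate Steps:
W(Z, C) = 2 + Z (W(Z, C) = (2 + Z) + 0 = 2 + Z)
-747*W(2, -4) = -747*(2 + 2) = -747*4 = -2988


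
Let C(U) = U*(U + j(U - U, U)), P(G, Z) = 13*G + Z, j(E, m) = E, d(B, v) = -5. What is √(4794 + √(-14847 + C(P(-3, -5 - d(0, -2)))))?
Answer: √(4794 + I*√13326) ≈ 69.244 + 0.8336*I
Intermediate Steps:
P(G, Z) = Z + 13*G
C(U) = U² (C(U) = U*(U + (U - U)) = U*(U + 0) = U*U = U²)
√(4794 + √(-14847 + C(P(-3, -5 - d(0, -2))))) = √(4794 + √(-14847 + ((-5 - 1*(-5)) + 13*(-3))²)) = √(4794 + √(-14847 + ((-5 + 5) - 39)²)) = √(4794 + √(-14847 + (0 - 39)²)) = √(4794 + √(-14847 + (-39)²)) = √(4794 + √(-14847 + 1521)) = √(4794 + √(-13326)) = √(4794 + I*√13326)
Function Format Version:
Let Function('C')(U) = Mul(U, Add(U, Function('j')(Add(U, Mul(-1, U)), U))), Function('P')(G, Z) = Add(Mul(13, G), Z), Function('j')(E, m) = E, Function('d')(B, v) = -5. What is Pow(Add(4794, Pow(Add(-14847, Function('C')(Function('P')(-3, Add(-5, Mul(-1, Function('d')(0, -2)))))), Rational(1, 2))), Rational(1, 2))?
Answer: Pow(Add(4794, Mul(I, Pow(13326, Rational(1, 2)))), Rational(1, 2)) ≈ Add(69.244, Mul(0.8336, I))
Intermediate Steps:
Function('P')(G, Z) = Add(Z, Mul(13, G))
Function('C')(U) = Pow(U, 2) (Function('C')(U) = Mul(U, Add(U, Add(U, Mul(-1, U)))) = Mul(U, Add(U, 0)) = Mul(U, U) = Pow(U, 2))
Pow(Add(4794, Pow(Add(-14847, Function('C')(Function('P')(-3, Add(-5, Mul(-1, Function('d')(0, -2)))))), Rational(1, 2))), Rational(1, 2)) = Pow(Add(4794, Pow(Add(-14847, Pow(Add(Add(-5, Mul(-1, -5)), Mul(13, -3)), 2)), Rational(1, 2))), Rational(1, 2)) = Pow(Add(4794, Pow(Add(-14847, Pow(Add(Add(-5, 5), -39), 2)), Rational(1, 2))), Rational(1, 2)) = Pow(Add(4794, Pow(Add(-14847, Pow(Add(0, -39), 2)), Rational(1, 2))), Rational(1, 2)) = Pow(Add(4794, Pow(Add(-14847, Pow(-39, 2)), Rational(1, 2))), Rational(1, 2)) = Pow(Add(4794, Pow(Add(-14847, 1521), Rational(1, 2))), Rational(1, 2)) = Pow(Add(4794, Pow(-13326, Rational(1, 2))), Rational(1, 2)) = Pow(Add(4794, Mul(I, Pow(13326, Rational(1, 2)))), Rational(1, 2))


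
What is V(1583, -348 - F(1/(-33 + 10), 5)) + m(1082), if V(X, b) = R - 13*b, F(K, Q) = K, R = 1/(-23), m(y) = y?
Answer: 128924/23 ≈ 5605.4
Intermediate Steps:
R = -1/23 ≈ -0.043478
V(X, b) = -1/23 - 13*b
V(1583, -348 - F(1/(-33 + 10), 5)) + m(1082) = (-1/23 - 13*(-348 - 1/(-33 + 10))) + 1082 = (-1/23 - 13*(-348 - 1/(-23))) + 1082 = (-1/23 - 13*(-348 - 1*(-1/23))) + 1082 = (-1/23 - 13*(-348 + 1/23)) + 1082 = (-1/23 - 13*(-8003/23)) + 1082 = (-1/23 + 104039/23) + 1082 = 104038/23 + 1082 = 128924/23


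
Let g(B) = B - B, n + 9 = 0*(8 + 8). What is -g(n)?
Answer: 0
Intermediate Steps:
n = -9 (n = -9 + 0*(8 + 8) = -9 + 0*16 = -9 + 0 = -9)
g(B) = 0
-g(n) = -1*0 = 0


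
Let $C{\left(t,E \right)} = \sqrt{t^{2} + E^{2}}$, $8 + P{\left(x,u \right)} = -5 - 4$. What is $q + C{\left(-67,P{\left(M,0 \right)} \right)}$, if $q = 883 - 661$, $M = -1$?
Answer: $222 + \sqrt{4778} \approx 291.12$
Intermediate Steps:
$q = 222$ ($q = 883 - 661 = 222$)
$P{\left(x,u \right)} = -17$ ($P{\left(x,u \right)} = -8 - 9 = -17$)
$C{\left(t,E \right)} = \sqrt{E^{2} + t^{2}}$
$q + C{\left(-67,P{\left(M,0 \right)} \right)} = 222 + \sqrt{\left(-17\right)^{2} + \left(-67\right)^{2}} = 222 + \sqrt{289 + 4489} = 222 + \sqrt{4778}$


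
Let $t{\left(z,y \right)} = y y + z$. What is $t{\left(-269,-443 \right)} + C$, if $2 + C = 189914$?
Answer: $385892$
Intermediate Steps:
$t{\left(z,y \right)} = z + y^{2}$ ($t{\left(z,y \right)} = y^{2} + z = z + y^{2}$)
$C = 189912$ ($C = -2 + 189914 = 189912$)
$t{\left(-269,-443 \right)} + C = \left(-269 + \left(-443\right)^{2}\right) + 189912 = \left(-269 + 196249\right) + 189912 = 195980 + 189912 = 385892$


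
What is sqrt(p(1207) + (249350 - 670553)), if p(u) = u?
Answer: 2*I*sqrt(104999) ≈ 648.07*I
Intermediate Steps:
sqrt(p(1207) + (249350 - 670553)) = sqrt(1207 + (249350 - 670553)) = sqrt(1207 - 421203) = sqrt(-419996) = 2*I*sqrt(104999)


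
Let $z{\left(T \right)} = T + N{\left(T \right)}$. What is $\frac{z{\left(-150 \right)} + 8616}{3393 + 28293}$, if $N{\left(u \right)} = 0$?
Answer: $\frac{1411}{5281} \approx 0.26718$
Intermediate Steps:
$z{\left(T \right)} = T$ ($z{\left(T \right)} = T + 0 = T$)
$\frac{z{\left(-150 \right)} + 8616}{3393 + 28293} = \frac{-150 + 8616}{3393 + 28293} = \frac{8466}{31686} = 8466 \cdot \frac{1}{31686} = \frac{1411}{5281}$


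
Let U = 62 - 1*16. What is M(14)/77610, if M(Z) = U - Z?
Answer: 16/38805 ≈ 0.00041232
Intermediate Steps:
U = 46 (U = 62 - 16 = 46)
M(Z) = 46 - Z
M(14)/77610 = (46 - 1*14)/77610 = (46 - 14)*(1/77610) = 32*(1/77610) = 16/38805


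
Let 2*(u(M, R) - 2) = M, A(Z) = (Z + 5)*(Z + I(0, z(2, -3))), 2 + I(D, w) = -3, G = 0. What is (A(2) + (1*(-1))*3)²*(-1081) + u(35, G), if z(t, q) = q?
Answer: -1245273/2 ≈ -6.2264e+5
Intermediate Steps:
I(D, w) = -5 (I(D, w) = -2 - 3 = -5)
A(Z) = (-5 + Z)*(5 + Z) (A(Z) = (Z + 5)*(Z - 5) = (5 + Z)*(-5 + Z) = (-5 + Z)*(5 + Z))
u(M, R) = 2 + M/2
(A(2) + (1*(-1))*3)²*(-1081) + u(35, G) = ((-25 + 2²) + (1*(-1))*3)²*(-1081) + (2 + (½)*35) = ((-25 + 4) - 1*3)²*(-1081) + (2 + 35/2) = (-21 - 3)²*(-1081) + 39/2 = (-24)²*(-1081) + 39/2 = 576*(-1081) + 39/2 = -622656 + 39/2 = -1245273/2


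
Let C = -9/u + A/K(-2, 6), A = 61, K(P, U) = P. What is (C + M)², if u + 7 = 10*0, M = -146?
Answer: 6017209/196 ≈ 30700.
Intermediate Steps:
u = -7 (u = -7 + 10*0 = -7 + 0 = -7)
C = -409/14 (C = -9/(-7) + 61/(-2) = -9*(-⅐) + 61*(-½) = 9/7 - 61/2 = -409/14 ≈ -29.214)
(C + M)² = (-409/14 - 146)² = (-2453/14)² = 6017209/196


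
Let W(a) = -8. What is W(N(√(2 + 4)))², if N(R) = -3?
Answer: 64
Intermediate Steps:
W(N(√(2 + 4)))² = (-8)² = 64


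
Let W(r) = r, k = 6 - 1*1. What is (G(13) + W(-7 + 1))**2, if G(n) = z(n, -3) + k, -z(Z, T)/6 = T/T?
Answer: 49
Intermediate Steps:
z(Z, T) = -6 (z(Z, T) = -6*T/T = -6*1 = -6)
k = 5 (k = 6 - 1 = 5)
G(n) = -1 (G(n) = -6 + 5 = -1)
(G(13) + W(-7 + 1))**2 = (-1 + (-7 + 1))**2 = (-1 - 6)**2 = (-7)**2 = 49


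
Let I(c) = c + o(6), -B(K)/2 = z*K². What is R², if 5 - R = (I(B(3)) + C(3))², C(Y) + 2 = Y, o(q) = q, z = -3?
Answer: 13808656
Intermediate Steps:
C(Y) = -2 + Y
B(K) = 6*K² (B(K) = -(-6)*K² = 6*K²)
I(c) = 6 + c (I(c) = c + 6 = 6 + c)
R = -3716 (R = 5 - ((6 + 6*3²) + (-2 + 3))² = 5 - ((6 + 6*9) + 1)² = 5 - ((6 + 54) + 1)² = 5 - (60 + 1)² = 5 - 1*61² = 5 - 1*3721 = 5 - 3721 = -3716)
R² = (-3716)² = 13808656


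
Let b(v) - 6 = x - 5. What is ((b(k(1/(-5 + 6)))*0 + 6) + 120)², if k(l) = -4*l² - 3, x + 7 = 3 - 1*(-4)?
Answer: 15876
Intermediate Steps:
x = 0 (x = -7 + (3 - 1*(-4)) = -7 + (3 + 4) = -7 + 7 = 0)
k(l) = -3 - 4*l²
b(v) = 1 (b(v) = 6 + (0 - 5) = 6 - 5 = 1)
((b(k(1/(-5 + 6)))*0 + 6) + 120)² = ((1*0 + 6) + 120)² = ((0 + 6) + 120)² = (6 + 120)² = 126² = 15876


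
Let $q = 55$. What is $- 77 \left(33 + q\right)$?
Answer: $-6776$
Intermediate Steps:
$- 77 \left(33 + q\right) = - 77 \left(33 + 55\right) = \left(-77\right) 88 = -6776$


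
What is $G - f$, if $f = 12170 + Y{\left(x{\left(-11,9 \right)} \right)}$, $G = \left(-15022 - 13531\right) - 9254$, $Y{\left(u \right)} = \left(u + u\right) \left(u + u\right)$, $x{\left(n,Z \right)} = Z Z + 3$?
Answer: $-78201$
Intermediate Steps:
$x{\left(n,Z \right)} = 3 + Z^{2}$ ($x{\left(n,Z \right)} = Z^{2} + 3 = 3 + Z^{2}$)
$Y{\left(u \right)} = 4 u^{2}$ ($Y{\left(u \right)} = 2 u 2 u = 4 u^{2}$)
$G = -37807$ ($G = -28553 - 9254 = -37807$)
$f = 40394$ ($f = 12170 + 4 \left(3 + 9^{2}\right)^{2} = 12170 + 4 \left(3 + 81\right)^{2} = 12170 + 4 \cdot 84^{2} = 12170 + 4 \cdot 7056 = 12170 + 28224 = 40394$)
$G - f = -37807 - 40394 = -78201$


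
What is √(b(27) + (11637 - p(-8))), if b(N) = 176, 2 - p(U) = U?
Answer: √11803 ≈ 108.64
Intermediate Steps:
p(U) = 2 - U
√(b(27) + (11637 - p(-8))) = √(176 + (11637 - (2 - 1*(-8)))) = √(176 + (11637 - (2 + 8))) = √(176 + (11637 - 1*10)) = √(176 + (11637 - 10)) = √(176 + 11627) = √11803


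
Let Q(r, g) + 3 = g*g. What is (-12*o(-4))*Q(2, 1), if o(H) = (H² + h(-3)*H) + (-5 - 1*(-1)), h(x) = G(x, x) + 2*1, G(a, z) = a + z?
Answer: 672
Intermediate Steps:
Q(r, g) = -3 + g² (Q(r, g) = -3 + g*g = -3 + g²)
h(x) = 2 + 2*x (h(x) = (x + x) + 2*1 = 2*x + 2 = 2 + 2*x)
o(H) = -4 + H² - 4*H (o(H) = (H² + (2 + 2*(-3))*H) + (-5 - 1*(-1)) = (H² + (2 - 6)*H) + (-5 + 1) = (H² - 4*H) - 4 = -4 + H² - 4*H)
(-12*o(-4))*Q(2, 1) = (-12*(-4 + (-4)² - 4*(-4)))*(-3 + 1²) = (-12*(-4 + 16 + 16))*(-3 + 1) = -12*28*(-2) = -336*(-2) = 672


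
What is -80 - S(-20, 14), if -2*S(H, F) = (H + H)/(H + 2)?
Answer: -710/9 ≈ -78.889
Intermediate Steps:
S(H, F) = -H/(2 + H) (S(H, F) = -(H + H)/(2*(H + 2)) = -2*H/(2*(2 + H)) = -H/(2 + H))
-80 - S(-20, 14) = -80 - (-1)*(-20)/(2 - 20) = -80 - (-1)*(-20)/(-18) = -80 - (-1)*(-20)*(-1)/18 = -80 - 1*(-10/9) = -80 + 10/9 = -710/9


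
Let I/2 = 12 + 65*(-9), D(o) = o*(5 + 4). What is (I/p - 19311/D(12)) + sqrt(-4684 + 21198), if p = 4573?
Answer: -29477657/164628 + sqrt(16514) ≈ -50.549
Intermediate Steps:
D(o) = 9*o (D(o) = o*9 = 9*o)
I = -1146 (I = 2*(12 + 65*(-9)) = 2*(12 - 585) = 2*(-573) = -1146)
(I/p - 19311/D(12)) + sqrt(-4684 + 21198) = (-1146/4573 - 19311/(9*12)) + sqrt(-4684 + 21198) = (-1146*1/4573 - 19311/108) + sqrt(16514) = (-1146/4573 - 19311*1/108) + sqrt(16514) = (-1146/4573 - 6437/36) + sqrt(16514) = -29477657/164628 + sqrt(16514)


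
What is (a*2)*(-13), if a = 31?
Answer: -806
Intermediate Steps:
(a*2)*(-13) = (31*2)*(-13) = 62*(-13) = -806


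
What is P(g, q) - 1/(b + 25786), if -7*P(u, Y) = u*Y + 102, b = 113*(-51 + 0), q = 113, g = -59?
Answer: 131450988/140161 ≈ 937.86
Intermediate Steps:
b = -5763 (b = 113*(-51) = -5763)
P(u, Y) = -102/7 - Y*u/7 (P(u, Y) = -(u*Y + 102)/7 = -(Y*u + 102)/7 = -(102 + Y*u)/7 = -102/7 - Y*u/7)
P(g, q) - 1/(b + 25786) = (-102/7 - ⅐*113*(-59)) - 1/(-5763 + 25786) = (-102/7 + 6667/7) - 1/20023 = 6565/7 - 1*1/20023 = 6565/7 - 1/20023 = 131450988/140161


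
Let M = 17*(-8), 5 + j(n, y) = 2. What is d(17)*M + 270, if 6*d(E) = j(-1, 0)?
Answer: 338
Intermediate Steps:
j(n, y) = -3 (j(n, y) = -5 + 2 = -3)
M = -136
d(E) = -½ (d(E) = (⅙)*(-3) = -½)
d(17)*M + 270 = -½*(-136) + 270 = 68 + 270 = 338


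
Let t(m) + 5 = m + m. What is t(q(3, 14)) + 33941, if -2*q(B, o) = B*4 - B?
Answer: 33927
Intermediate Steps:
q(B, o) = -3*B/2 (q(B, o) = -(B*4 - B)/2 = -(4*B - B)/2 = -3*B/2)
t(m) = -5 + 2*m (t(m) = -5 + (m + m) = -5 + 2*m)
t(q(3, 14)) + 33941 = (-5 + 2*(-3/2*3)) + 33941 = (-5 + 2*(-9/2)) + 33941 = (-5 - 9) + 33941 = -14 + 33941 = 33927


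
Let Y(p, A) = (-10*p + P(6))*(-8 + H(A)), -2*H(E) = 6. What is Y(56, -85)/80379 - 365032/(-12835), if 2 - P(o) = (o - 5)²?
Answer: 2263063811/79358805 ≈ 28.517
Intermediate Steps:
P(o) = 2 - (-5 + o)² (P(o) = 2 - (o - 5)² = 2 - (-5 + o)²)
H(E) = -3 (H(E) = -½*6 = -3)
Y(p, A) = -11 + 110*p (Y(p, A) = (-10*p + (2 - (-5 + 6)²))*(-8 - 3) = (-10*p + (2 - 1*1²))*(-11) = (-10*p + (2 - 1*1))*(-11) = (-10*p + (2 - 1))*(-11) = (-10*p + 1)*(-11) = (1 - 10*p)*(-11) = -11 + 110*p)
Y(56, -85)/80379 - 365032/(-12835) = (-11 + 110*56)/80379 - 365032/(-12835) = (-11 + 6160)*(1/80379) - 365032*(-1/12835) = 6149*(1/80379) + 365032/12835 = 473/6183 + 365032/12835 = 2263063811/79358805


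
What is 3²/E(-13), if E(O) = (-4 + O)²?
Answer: 9/289 ≈ 0.031142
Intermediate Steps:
3²/E(-13) = 3²/((-4 - 13)²) = 9/((-17)²) = 9/289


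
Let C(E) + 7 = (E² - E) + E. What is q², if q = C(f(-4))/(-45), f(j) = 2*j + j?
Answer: 18769/2025 ≈ 9.2686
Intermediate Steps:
f(j) = 3*j
C(E) = -7 + E² (C(E) = -7 + ((E² - E) + E) = -7 + E²)
q = -137/45 (q = (-7 + (3*(-4))²)/(-45) = (-7 + (-12)²)*(-1/45) = (-7 + 144)*(-1/45) = 137*(-1/45) = -137/45 ≈ -3.0444)
q² = (-137/45)² = 18769/2025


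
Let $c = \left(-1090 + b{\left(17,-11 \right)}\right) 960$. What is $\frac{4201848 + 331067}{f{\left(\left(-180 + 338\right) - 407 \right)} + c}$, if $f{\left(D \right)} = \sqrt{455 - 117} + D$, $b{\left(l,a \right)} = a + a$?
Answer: $- \frac{4840106116635}{1140130637023} - \frac{58927895 \sqrt{2}}{1140130637023} \approx -4.2453$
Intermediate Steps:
$b{\left(l,a \right)} = 2 a$
$c = -1067520$ ($c = \left(-1090 + 2 \left(-11\right)\right) 960 = \left(-1090 - 22\right) 960 = \left(-1112\right) 960 = -1067520$)
$f{\left(D \right)} = D + 13 \sqrt{2}$ ($f{\left(D \right)} = \sqrt{338} + D = 13 \sqrt{2} + D = D + 13 \sqrt{2}$)
$\frac{4201848 + 331067}{f{\left(\left(-180 + 338\right) - 407 \right)} + c} = \frac{4201848 + 331067}{\left(\left(\left(-180 + 338\right) - 407\right) + 13 \sqrt{2}\right) - 1067520} = \frac{4532915}{\left(\left(158 - 407\right) + 13 \sqrt{2}\right) - 1067520} = \frac{4532915}{\left(-249 + 13 \sqrt{2}\right) - 1067520} = \frac{4532915}{-1067769 + 13 \sqrt{2}}$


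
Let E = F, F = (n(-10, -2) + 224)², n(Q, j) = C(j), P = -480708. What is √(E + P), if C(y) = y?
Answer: 24*I*√749 ≈ 656.83*I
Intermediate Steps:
n(Q, j) = j
F = 49284 (F = (-2 + 224)² = 222² = 49284)
E = 49284
√(E + P) = √(49284 - 480708) = √(-431424) = 24*I*√749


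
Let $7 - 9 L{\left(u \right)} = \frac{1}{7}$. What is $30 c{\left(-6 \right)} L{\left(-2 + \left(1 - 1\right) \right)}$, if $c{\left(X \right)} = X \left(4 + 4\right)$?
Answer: $- \frac{7680}{7} \approx -1097.1$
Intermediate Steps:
$L{\left(u \right)} = \frac{16}{21}$ ($L{\left(u \right)} = \frac{7}{9} - \frac{1}{9 \cdot 7} = \frac{7}{9} - \frac{1}{63} = \frac{16}{21}$)
$c{\left(X \right)} = 8 X$ ($c{\left(X \right)} = X 8 = 8 X$)
$30 c{\left(-6 \right)} L{\left(-2 + \left(1 - 1\right) \right)} = 30 \cdot 8 \left(-6\right) \frac{16}{21} = 30 \left(-48\right) \frac{16}{21} = \left(-1440\right) \frac{16}{21} = - \frac{7680}{7}$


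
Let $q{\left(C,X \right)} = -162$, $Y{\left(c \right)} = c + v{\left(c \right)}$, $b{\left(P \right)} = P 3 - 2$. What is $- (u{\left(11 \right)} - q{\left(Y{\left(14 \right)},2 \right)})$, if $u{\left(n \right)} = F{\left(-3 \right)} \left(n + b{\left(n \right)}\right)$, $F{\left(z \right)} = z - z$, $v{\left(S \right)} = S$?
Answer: $-162$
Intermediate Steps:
$b{\left(P \right)} = -2 + 3 P$ ($b{\left(P \right)} = 3 P - 2 = -2 + 3 P$)
$Y{\left(c \right)} = 2 c$ ($Y{\left(c \right)} = c + c = 2 c$)
$F{\left(z \right)} = 0$
$u{\left(n \right)} = 0$ ($u{\left(n \right)} = 0 \left(n + \left(-2 + 3 n\right)\right) = 0 \left(-2 + 4 n\right) = 0$)
$- (u{\left(11 \right)} - q{\left(Y{\left(14 \right)},2 \right)}) = - (0 - -162) = - (0 + 162) = \left(-1\right) 162 = -162$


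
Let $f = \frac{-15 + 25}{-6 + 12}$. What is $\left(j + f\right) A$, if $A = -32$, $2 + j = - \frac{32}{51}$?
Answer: $\frac{1568}{51} \approx 30.745$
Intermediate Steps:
$j = - \frac{134}{51}$ ($j = -2 - \frac{32}{51} = - \frac{134}{51} \approx -2.6274$)
$f = \frac{5}{3}$ ($f = \frac{10}{6} = 10 \cdot \frac{1}{6} = \frac{5}{3} \approx 1.6667$)
$\left(j + f\right) A = \left(- \frac{134}{51} + \frac{5}{3}\right) \left(-32\right) = \left(- \frac{49}{51}\right) \left(-32\right) = \frac{1568}{51}$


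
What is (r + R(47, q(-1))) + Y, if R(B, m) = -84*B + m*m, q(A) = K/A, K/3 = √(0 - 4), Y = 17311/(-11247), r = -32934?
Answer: -415234057/11247 ≈ -36920.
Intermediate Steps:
Y = -17311/11247 (Y = 17311*(-1/11247) = -17311/11247 ≈ -1.5392)
K = 6*I (K = 3*√(0 - 4) = 3*√(-4) = 3*(2*I) = 6*I ≈ 6.0*I)
q(A) = 6*I/A (q(A) = (6*I)/A = 6*I/A)
R(B, m) = m² - 84*B (R(B, m) = -84*B + m² = m² - 84*B)
(r + R(47, q(-1))) + Y = (-32934 + ((6*I/(-1))² - 84*47)) - 17311/11247 = (-32934 + ((6*I*(-1))² - 3948)) - 17311/11247 = (-32934 + ((-6*I)² - 3948)) - 17311/11247 = (-32934 + (-36 - 3948)) - 17311/11247 = (-32934 - 3984) - 17311/11247 = -36918 - 17311/11247 = -415234057/11247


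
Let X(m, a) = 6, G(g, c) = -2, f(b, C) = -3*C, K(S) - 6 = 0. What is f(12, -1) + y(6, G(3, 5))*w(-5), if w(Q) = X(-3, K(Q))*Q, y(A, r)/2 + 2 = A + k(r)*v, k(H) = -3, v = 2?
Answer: 123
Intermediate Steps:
K(S) = 6 (K(S) = 6 + 0 = 6)
y(A, r) = -16 + 2*A (y(A, r) = -4 + 2*(A - 3*2) = -4 + 2*(A - 6) = -4 + 2*(-6 + A) = -4 + (-12 + 2*A) = -16 + 2*A)
w(Q) = 6*Q
f(12, -1) + y(6, G(3, 5))*w(-5) = -3*(-1) + (-16 + 2*6)*(6*(-5)) = 3 + (-16 + 12)*(-30) = 3 - 4*(-30) = 3 + 120 = 123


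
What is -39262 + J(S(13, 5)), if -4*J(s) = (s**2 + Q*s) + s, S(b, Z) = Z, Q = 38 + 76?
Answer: -39412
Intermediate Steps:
Q = 114
J(s) = -115*s/4 - s**2/4 (J(s) = -((s**2 + 114*s) + s)/4 = -(s**2 + 115*s)/4 = -115*s/4 - s**2/4)
-39262 + J(S(13, 5)) = -39262 - 1/4*5*(115 + 5) = -39262 - 1/4*5*120 = -39262 - 150 = -39412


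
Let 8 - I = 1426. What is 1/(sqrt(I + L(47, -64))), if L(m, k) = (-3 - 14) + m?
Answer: -I*sqrt(347)/694 ≈ -0.026841*I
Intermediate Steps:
L(m, k) = -17 + m
I = -1418 (I = 8 - 1*1426 = 8 - 1426 = -1418)
1/(sqrt(I + L(47, -64))) = 1/(sqrt(-1418 + (-17 + 47))) = 1/(sqrt(-1418 + 30)) = 1/(sqrt(-1388)) = 1/(2*I*sqrt(347)) = -I*sqrt(347)/694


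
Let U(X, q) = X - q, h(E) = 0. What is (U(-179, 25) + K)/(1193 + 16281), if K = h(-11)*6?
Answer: -102/8737 ≈ -0.011674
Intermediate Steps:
K = 0 (K = 0*6 = 0)
(U(-179, 25) + K)/(1193 + 16281) = ((-179 - 1*25) + 0)/(1193 + 16281) = ((-179 - 25) + 0)/17474 = (-204 + 0)*(1/17474) = -204*1/17474 = -102/8737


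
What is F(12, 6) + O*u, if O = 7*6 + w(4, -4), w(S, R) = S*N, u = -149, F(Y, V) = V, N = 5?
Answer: -9232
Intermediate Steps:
w(S, R) = 5*S (w(S, R) = S*5 = 5*S)
O = 62 (O = 7*6 + 5*4 = 42 + 20 = 62)
F(12, 6) + O*u = 6 + 62*(-149) = 6 - 9238 = -9232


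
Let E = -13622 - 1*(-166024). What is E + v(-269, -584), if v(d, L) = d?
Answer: 152133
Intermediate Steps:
E = 152402 (E = -13622 + 166024 = 152402)
E + v(-269, -584) = 152402 - 269 = 152133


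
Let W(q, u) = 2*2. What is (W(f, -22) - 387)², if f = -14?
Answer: 146689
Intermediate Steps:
W(q, u) = 4
(W(f, -22) - 387)² = (4 - 387)² = (-383)² = 146689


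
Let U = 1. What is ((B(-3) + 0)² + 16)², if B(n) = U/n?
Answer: 21025/81 ≈ 259.57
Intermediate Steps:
B(n) = 1/n
((B(-3) + 0)² + 16)² = ((1/(-3) + 0)² + 16)² = ((-⅓ + 0)² + 16)² = ((-⅓)² + 16)² = (⅑ + 16)² = (145/9)² = 21025/81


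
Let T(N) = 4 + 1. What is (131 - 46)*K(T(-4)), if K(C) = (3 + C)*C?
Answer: 3400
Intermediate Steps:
T(N) = 5
K(C) = C*(3 + C)
(131 - 46)*K(T(-4)) = (131 - 46)*(5*(3 + 5)) = 85*(5*8) = 85*40 = 3400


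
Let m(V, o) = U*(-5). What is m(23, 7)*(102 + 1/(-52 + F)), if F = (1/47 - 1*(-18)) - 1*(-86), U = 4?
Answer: -997748/489 ≈ -2040.4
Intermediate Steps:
F = 4889/47 (F = (1/47 + 18) + 86 = 847/47 + 86 = 4889/47 ≈ 104.02)
m(V, o) = -20 (m(V, o) = 4*(-5) = -20)
m(23, 7)*(102 + 1/(-52 + F)) = -20*(102 + 1/(-52 + 4889/47)) = -20*(102 + 1/(2445/47)) = -20*(102 + 47/2445) = -20*249437/2445 = -997748/489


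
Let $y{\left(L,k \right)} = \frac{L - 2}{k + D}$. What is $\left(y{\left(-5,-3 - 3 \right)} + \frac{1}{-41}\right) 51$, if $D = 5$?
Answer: $\frac{14586}{41} \approx 355.76$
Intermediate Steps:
$y{\left(L,k \right)} = \frac{-2 + L}{5 + k}$ ($y{\left(L,k \right)} = \frac{L - 2}{k + 5} = \frac{-2 + L}{5 + k}$)
$\left(y{\left(-5,-3 - 3 \right)} + \frac{1}{-41}\right) 51 = \left(\frac{-2 - 5}{5 - 6} + \frac{1}{-41}\right) 51 = \left(\frac{1}{5 - 6} \left(-7\right) - \frac{1}{41}\right) 51 = \left(\frac{1}{-1} \left(-7\right) - \frac{1}{41}\right) 51 = \left(\left(-1\right) \left(-7\right) - \frac{1}{41}\right) 51 = \left(7 - \frac{1}{41}\right) 51 = \frac{286}{41} \cdot 51 = \frac{14586}{41}$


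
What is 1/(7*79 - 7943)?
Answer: -1/7390 ≈ -0.00013532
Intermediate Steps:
1/(7*79 - 7943) = 1/(553 - 7943) = 1/(-7390) = -1/7390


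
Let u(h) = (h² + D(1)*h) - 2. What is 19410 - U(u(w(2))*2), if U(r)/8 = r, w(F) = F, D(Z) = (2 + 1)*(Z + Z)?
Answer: 19186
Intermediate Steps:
D(Z) = 6*Z (D(Z) = 3*(2*Z) = 6*Z)
u(h) = -2 + h² + 6*h (u(h) = (h² + (6*1)*h) - 2 = (h² + 6*h) - 2 = -2 + h² + 6*h)
U(r) = 8*r
19410 - U(u(w(2))*2) = 19410 - 8*(-2 + 2² + 6*2)*2 = 19410 - 8*(-2 + 4 + 12)*2 = 19410 - 8*14*2 = 19410 - 8*28 = 19410 - 1*224 = 19410 - 224 = 19186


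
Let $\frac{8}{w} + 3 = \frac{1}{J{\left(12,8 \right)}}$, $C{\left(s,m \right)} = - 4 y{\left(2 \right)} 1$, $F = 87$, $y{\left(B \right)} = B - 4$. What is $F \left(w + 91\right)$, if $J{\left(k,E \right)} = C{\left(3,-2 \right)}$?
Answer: $\frac{176523}{23} \approx 7674.9$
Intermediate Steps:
$y{\left(B \right)} = -4 + B$ ($y{\left(B \right)} = B - 4 = -4 + B$)
$C{\left(s,m \right)} = 8$ ($C{\left(s,m \right)} = - 4 \left(-4 + 2\right) 1 = \left(-4\right) \left(-2\right) 1 = 8 \cdot 1 = 8$)
$J{\left(k,E \right)} = 8$
$w = - \frac{64}{23}$ ($w = \frac{8}{-3 + \frac{1}{8}} = \frac{8}{- \frac{23}{8}} = 8 \left(- \frac{8}{23}\right) = - \frac{64}{23} \approx -2.7826$)
$F \left(w + 91\right) = 87 \left(- \frac{64}{23} + 91\right) = 87 \cdot \frac{2029}{23} = \frac{176523}{23}$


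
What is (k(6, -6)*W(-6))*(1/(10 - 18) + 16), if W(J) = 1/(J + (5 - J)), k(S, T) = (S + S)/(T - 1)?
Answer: -381/70 ≈ -5.4429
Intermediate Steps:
k(S, T) = 2*S/(-1 + T) (k(S, T) = (2*S)/(-1 + T) = 2*S/(-1 + T))
W(J) = ⅕ (W(J) = 1/5 = ⅕)
(k(6, -6)*W(-6))*(1/(10 - 18) + 16) = ((2*6/(-1 - 6))*(⅕))*(1/(10 - 18) + 16) = ((2*6/(-7))*(⅕))*(1/(-8) + 16) = ((2*6*(-⅐))*(⅕))*(-⅛ + 16) = -12/7*⅕*(127/8) = -12/35*127/8 = -381/70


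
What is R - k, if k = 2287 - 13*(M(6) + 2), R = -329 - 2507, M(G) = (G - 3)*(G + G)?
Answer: -4629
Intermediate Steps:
M(G) = 2*G*(-3 + G) (M(G) = (-3 + G)*(2*G) = 2*G*(-3 + G))
R = -2836
k = 1793 (k = 2287 - 13*(2*6*(-3 + 6) + 2) = 2287 - 13*(2*6*3 + 2) = 2287 - 13*(36 + 2) = 2287 - 13*38 = 2287 - 494 = 1793)
R - k = -2836 - 1*1793 = -2836 - 1793 = -4629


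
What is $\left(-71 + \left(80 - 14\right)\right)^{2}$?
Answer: $25$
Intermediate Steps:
$\left(-71 + \left(80 - 14\right)\right)^{2} = \left(-71 + 66\right)^{2} = \left(-5\right)^{2} = 25$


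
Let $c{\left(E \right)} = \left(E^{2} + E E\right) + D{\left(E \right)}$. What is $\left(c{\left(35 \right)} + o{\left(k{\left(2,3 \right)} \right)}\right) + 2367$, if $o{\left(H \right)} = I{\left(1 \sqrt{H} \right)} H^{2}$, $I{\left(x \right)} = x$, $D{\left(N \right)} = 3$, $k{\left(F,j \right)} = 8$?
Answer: $4820 + 128 \sqrt{2} \approx 5001.0$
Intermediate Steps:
$o{\left(H \right)} = H^{\frac{5}{2}}$ ($o{\left(H \right)} = 1 \sqrt{H} H^{2} = \sqrt{H} H^{2} = H^{\frac{5}{2}}$)
$c{\left(E \right)} = 3 + 2 E^{2}$ ($c{\left(E \right)} = \left(E^{2} + E E\right) + 3 = \left(E^{2} + E^{2}\right) + 3 = 2 E^{2} + 3 = 3 + 2 E^{2}$)
$\left(c{\left(35 \right)} + o{\left(k{\left(2,3 \right)} \right)}\right) + 2367 = \left(\left(3 + 2 \cdot 35^{2}\right) + 8^{\frac{5}{2}}\right) + 2367 = \left(\left(3 + 2 \cdot 1225\right) + 128 \sqrt{2}\right) + 2367 = \left(\left(3 + 2450\right) + 128 \sqrt{2}\right) + 2367 = \left(2453 + 128 \sqrt{2}\right) + 2367 = 4820 + 128 \sqrt{2}$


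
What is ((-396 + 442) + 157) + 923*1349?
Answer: 1245330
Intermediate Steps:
((-396 + 442) + 157) + 923*1349 = (46 + 157) + 1245127 = 203 + 1245127 = 1245330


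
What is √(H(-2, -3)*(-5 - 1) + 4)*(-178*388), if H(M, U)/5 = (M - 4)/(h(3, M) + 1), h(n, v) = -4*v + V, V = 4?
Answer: -138128*√754/13 ≈ -2.9176e+5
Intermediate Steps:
h(n, v) = 4 - 4*v (h(n, v) = -4*v + 4 = 4 - 4*v)
H(M, U) = 5*(-4 + M)/(5 - 4*M) (H(M, U) = 5*((M - 4)/((4 - 4*M) + 1)) = 5*((-4 + M)/(5 - 4*M)) = 5*(-4 + M)/(5 - 4*M))
√(H(-2, -3)*(-5 - 1) + 4)*(-178*388) = √((5*(4 - 1*(-2))/(-5 + 4*(-2)))*(-5 - 1) + 4)*(-178*388) = √((5*(4 + 2)/(-5 - 8))*(-6) + 4)*(-69064) = √((5*6/(-13))*(-6) + 4)*(-69064) = √((5*(-1/13)*6)*(-6) + 4)*(-69064) = √(-30/13*(-6) + 4)*(-69064) = √(180/13 + 4)*(-69064) = √(232/13)*(-69064) = (2*√754/13)*(-69064) = -138128*√754/13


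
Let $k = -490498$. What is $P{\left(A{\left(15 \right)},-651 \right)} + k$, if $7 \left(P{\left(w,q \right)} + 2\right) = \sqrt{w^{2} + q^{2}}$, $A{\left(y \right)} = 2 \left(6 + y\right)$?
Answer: $-490500 + 3 \sqrt{965} \approx -4.9041 \cdot 10^{5}$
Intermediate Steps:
$A{\left(y \right)} = 12 + 2 y$
$P{\left(w,q \right)} = -2 + \frac{\sqrt{q^{2} + w^{2}}}{7}$ ($P{\left(w,q \right)} = -2 + \frac{\sqrt{w^{2} + q^{2}}}{7} = -2 + \frac{\sqrt{q^{2} + w^{2}}}{7}$)
$P{\left(A{\left(15 \right)},-651 \right)} + k = \left(-2 + \frac{\sqrt{\left(-651\right)^{2} + \left(12 + 2 \cdot 15\right)^{2}}}{7}\right) - 490498 = \left(-2 + \frac{\sqrt{423801 + \left(12 + 30\right)^{2}}}{7}\right) - 490498 = \left(-2 + \frac{\sqrt{423801 + 42^{2}}}{7}\right) - 490498 = \left(-2 + \frac{\sqrt{423801 + 1764}}{7}\right) - 490498 = \left(-2 + \frac{\sqrt{425565}}{7}\right) - 490498 = \left(-2 + \frac{21 \sqrt{965}}{7}\right) - 490498 = \left(-2 + 3 \sqrt{965}\right) - 490498 = -490500 + 3 \sqrt{965}$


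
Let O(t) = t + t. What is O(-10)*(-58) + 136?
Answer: 1296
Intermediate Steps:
O(t) = 2*t
O(-10)*(-58) + 136 = (2*(-10))*(-58) + 136 = -20*(-58) + 136 = 1160 + 136 = 1296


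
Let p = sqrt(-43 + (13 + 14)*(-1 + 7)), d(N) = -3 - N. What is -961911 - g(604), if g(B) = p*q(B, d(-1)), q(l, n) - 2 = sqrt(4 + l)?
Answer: -961911 - 4*sqrt(4522) - 2*sqrt(119) ≈ -9.6220e+5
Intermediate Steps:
p = sqrt(119) (p = sqrt(-43 + 27*6) = sqrt(-43 + 162) = sqrt(119) ≈ 10.909)
q(l, n) = 2 + sqrt(4 + l)
g(B) = sqrt(119)*(2 + sqrt(4 + B))
-961911 - g(604) = -961911 - sqrt(119)*(2 + sqrt(4 + 604)) = -961911 - sqrt(119)*(2 + sqrt(608)) = -961911 - sqrt(119)*(2 + 4*sqrt(38))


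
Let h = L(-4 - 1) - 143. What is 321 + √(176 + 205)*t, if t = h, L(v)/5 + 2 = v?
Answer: 321 - 178*√381 ≈ -3153.4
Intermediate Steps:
L(v) = -10 + 5*v
h = -178 (h = (-10 + 5*(-4 - 1)) - 143 = (-10 + 5*(-5)) - 143 = (-10 - 25) - 143 = -35 - 143 = -178)
t = -178
321 + √(176 + 205)*t = 321 + √(176 + 205)*(-178) = 321 + √381*(-178) = 321 - 178*√381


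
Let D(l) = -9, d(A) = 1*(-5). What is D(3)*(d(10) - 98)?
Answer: 927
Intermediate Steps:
d(A) = -5
D(3)*(d(10) - 98) = -9*(-5 - 98) = -9*(-103) = 927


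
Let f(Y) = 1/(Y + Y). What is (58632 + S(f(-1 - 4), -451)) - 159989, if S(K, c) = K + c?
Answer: -1018081/10 ≈ -1.0181e+5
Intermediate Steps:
f(Y) = 1/(2*Y)
(58632 + S(f(-1 - 4), -451)) - 159989 = (58632 + (1/(2*(-1 - 4)) - 451)) - 159989 = (58632 + ((½)/(-5) - 451)) - 159989 = (58632 + ((½)*(-⅕) - 451)) - 159989 = (58632 + (-⅒ - 451)) - 159989 = (58632 - 4511/10) - 159989 = 581809/10 - 159989 = -1018081/10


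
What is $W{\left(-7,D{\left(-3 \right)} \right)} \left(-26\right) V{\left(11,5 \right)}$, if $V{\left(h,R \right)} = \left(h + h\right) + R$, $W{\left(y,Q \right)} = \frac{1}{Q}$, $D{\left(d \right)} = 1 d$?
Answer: $234$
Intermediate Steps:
$D{\left(d \right)} = d$
$V{\left(h,R \right)} = R + 2 h$ ($V{\left(h,R \right)} = 2 h + R = R + 2 h$)
$W{\left(-7,D{\left(-3 \right)} \right)} \left(-26\right) V{\left(11,5 \right)} = \frac{1}{-3} \left(-26\right) \left(5 + 2 \cdot 11\right) = \left(- \frac{1}{3}\right) \left(-26\right) \left(5 + 22\right) = \frac{26}{3} \cdot 27 = 234$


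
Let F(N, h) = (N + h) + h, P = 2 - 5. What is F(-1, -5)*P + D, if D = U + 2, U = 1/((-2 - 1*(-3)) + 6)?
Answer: 246/7 ≈ 35.143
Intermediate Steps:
U = 1/7 (U = 1/((-2 + 3) + 6) = 1/(1 + 6) = 1/7 ≈ 0.14286)
P = -3
F(N, h) = N + 2*h
D = 15/7 (D = 1/7 + 2 = 15/7 ≈ 2.1429)
F(-1, -5)*P + D = (-1 + 2*(-5))*(-3) + 15/7 = (-1 - 10)*(-3) + 15/7 = -11*(-3) + 15/7 = 33 + 15/7 = 246/7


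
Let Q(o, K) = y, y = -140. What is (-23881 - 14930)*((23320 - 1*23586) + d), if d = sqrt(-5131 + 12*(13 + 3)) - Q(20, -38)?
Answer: 4890186 - 38811*I*sqrt(4939) ≈ 4.8902e+6 - 2.7276e+6*I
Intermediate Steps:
Q(o, K) = -140
d = 140 + I*sqrt(4939) (d = sqrt(-5131 + 12*(13 + 3)) - 1*(-140) = sqrt(-5131 + 12*16) + 140 = sqrt(-5131 + 192) + 140 = sqrt(-4939) + 140 = I*sqrt(4939) + 140 = 140 + I*sqrt(4939) ≈ 140.0 + 70.278*I)
(-23881 - 14930)*((23320 - 1*23586) + d) = (-23881 - 14930)*((23320 - 1*23586) + (140 + I*sqrt(4939))) = -38811*((23320 - 23586) + (140 + I*sqrt(4939))) = -38811*(-266 + (140 + I*sqrt(4939))) = -38811*(-126 + I*sqrt(4939)) = 4890186 - 38811*I*sqrt(4939)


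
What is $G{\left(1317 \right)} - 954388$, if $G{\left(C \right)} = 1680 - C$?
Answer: $-954025$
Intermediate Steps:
$G{\left(1317 \right)} - 954388 = \left(1680 - 1317\right) - 954388 = 363 - 954388 = -954025$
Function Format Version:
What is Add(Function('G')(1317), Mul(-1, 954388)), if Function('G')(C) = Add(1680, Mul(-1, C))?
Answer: -954025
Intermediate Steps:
Add(Function('G')(1317), Mul(-1, 954388)) = Add(Add(1680, Mul(-1, 1317)), Mul(-1, 954388)) = Add(Add(1680, -1317), -954388) = Add(363, -954388) = -954025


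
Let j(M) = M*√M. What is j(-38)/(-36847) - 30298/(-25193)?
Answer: 30298/25193 + 38*I*√38/36847 ≈ 1.2026 + 0.0063573*I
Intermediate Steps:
j(M) = M^(3/2)
j(-38)/(-36847) - 30298/(-25193) = (-38)^(3/2)/(-36847) - 30298/(-25193) = -38*I*√38*(-1/36847) - 30298*(-1/25193) = 38*I*√38/36847 + 30298/25193 = 30298/25193 + 38*I*√38/36847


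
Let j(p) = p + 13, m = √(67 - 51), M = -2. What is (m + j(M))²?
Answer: 225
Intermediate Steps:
m = 4 (m = √16 = 4)
j(p) = 13 + p
(m + j(M))² = (4 + (13 - 2))² = (4 + 11)² = 15² = 225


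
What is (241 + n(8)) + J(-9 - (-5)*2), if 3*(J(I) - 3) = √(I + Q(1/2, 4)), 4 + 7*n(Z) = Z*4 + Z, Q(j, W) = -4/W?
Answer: 1744/7 ≈ 249.14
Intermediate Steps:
n(Z) = -4/7 + 5*Z/7 (n(Z) = -4/7 + (Z*4 + Z)/7 = -4/7 + (4*Z + Z)/7 = -4/7 + (5*Z)/7 = -4/7 + 5*Z/7)
J(I) = 3 + √(-1 + I)/3 (J(I) = 3 + √(I - 4/4)/3 = 3 + √(I - 4*¼)/3 = 3 + √(I - 1)/3 = 3 + √(-1 + I)/3)
(241 + n(8)) + J(-9 - (-5)*2) = (241 + (-4/7 + (5/7)*8)) + (3 + √(-1 + (-9 - (-5)*2))/3) = (241 + (-4/7 + 40/7)) + (3 + √(-1 + (-9 - 1*(-10)))/3) = (241 + 36/7) + (3 + √(-1 + (-9 + 10))/3) = 1723/7 + (3 + √(-1 + 1)/3) = 1723/7 + (3 + √0/3) = 1723/7 + (3 + (⅓)*0) = 1723/7 + (3 + 0) = 1723/7 + 3 = 1744/7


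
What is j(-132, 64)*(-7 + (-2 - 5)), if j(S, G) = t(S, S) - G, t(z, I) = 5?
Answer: 826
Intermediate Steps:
j(S, G) = 5 - G
j(-132, 64)*(-7 + (-2 - 5)) = (5 - 1*64)*(-7 + (-2 - 5)) = (5 - 64)*(-7 - 7) = -59*(-14) = 826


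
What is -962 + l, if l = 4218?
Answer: 3256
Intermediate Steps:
-962 + l = -962 + 4218 = 3256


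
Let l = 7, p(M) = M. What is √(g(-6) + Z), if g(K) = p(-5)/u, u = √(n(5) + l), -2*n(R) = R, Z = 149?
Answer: √(1341 - 15*√2)/3 ≈ 12.110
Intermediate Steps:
n(R) = -R/2
u = 3*√2/2 (u = √(-½*5 + 7) = √(-5/2 + 7) = √(9/2) = 3*√2/2 ≈ 2.1213)
g(K) = -5*√2/3
√(g(-6) + Z) = √(-5*√2/3 + 149) = √(149 - 5*√2/3)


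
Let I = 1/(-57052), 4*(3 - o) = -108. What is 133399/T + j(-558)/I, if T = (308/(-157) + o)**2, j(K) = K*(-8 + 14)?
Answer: 3701321288441935/19377604 ≈ 1.9101e+8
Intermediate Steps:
j(K) = 6*K (j(K) = K*6 = 6*K)
o = 30 (o = 3 - 1/4*(-108) = 3 + 27 = 30)
I = -1/57052 ≈ -1.7528e-5
T = 19377604/24649 (T = (308/(-157) + 30)**2 = (308*(-1/157) + 30)**2 = (-308/157 + 30)**2 = (4402/157)**2 = 19377604/24649 ≈ 786.14)
133399/T + j(-558)/I = 133399/(19377604/24649) + (6*(-558))/(-1/57052) = 133399*(24649/19377604) - 3348*(-57052) = 3288151951/19377604 + 191010096 = 3701321288441935/19377604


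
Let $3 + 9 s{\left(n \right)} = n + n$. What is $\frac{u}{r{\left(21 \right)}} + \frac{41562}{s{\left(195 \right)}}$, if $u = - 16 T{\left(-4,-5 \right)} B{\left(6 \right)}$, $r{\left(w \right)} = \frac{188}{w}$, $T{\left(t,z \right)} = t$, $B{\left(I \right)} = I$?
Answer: $\frac{2040102}{2021} \approx 1009.5$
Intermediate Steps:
$s{\left(n \right)} = - \frac{1}{3} + \frac{2 n}{9}$ ($s{\left(n \right)} = - \frac{1}{3} + \frac{n + n}{9} = - \frac{1}{3} + \frac{2 n}{9}$)
$u = 384$ ($u = \left(-16\right) \left(-4\right) 6 = 64 \cdot 6 = 384$)
$\frac{u}{r{\left(21 \right)}} + \frac{41562}{s{\left(195 \right)}} = \frac{384}{188 \cdot \frac{1}{21}} + \frac{41562}{- \frac{1}{3} + \frac{2}{9} \cdot 195} = \frac{384}{188 \cdot \frac{1}{21}} + \frac{41562}{- \frac{1}{3} + \frac{130}{3}} = \frac{384}{\frac{188}{21}} + \frac{41562}{43} = 384 \cdot \frac{21}{188} + 41562 \cdot \frac{1}{43} = \frac{2016}{47} + \frac{41562}{43} = \frac{2040102}{2021}$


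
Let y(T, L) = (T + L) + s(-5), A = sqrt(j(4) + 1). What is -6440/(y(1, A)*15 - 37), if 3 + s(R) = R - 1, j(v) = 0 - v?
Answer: 252770/6331 + 24150*I*sqrt(3)/6331 ≈ 39.926 + 6.607*I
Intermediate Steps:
j(v) = -v
s(R) = -4 + R (s(R) = -3 + (R - 1) = -3 + (-1 + R) = -4 + R)
A = I*sqrt(3) (A = sqrt(-1*4 + 1) = sqrt(-4 + 1) = sqrt(-3) = I*sqrt(3) ≈ 1.732*I)
y(T, L) = -9 + L + T (y(T, L) = (T + L) + (-4 - 5) = (L + T) - 9 = -9 + L + T)
-6440/(y(1, A)*15 - 37) = -6440/((-9 + I*sqrt(3) + 1)*15 - 37) = -6440/((-8 + I*sqrt(3))*15 - 37) = -6440/((-120 + 15*I*sqrt(3)) - 37) = -6440/(-157 + 15*I*sqrt(3))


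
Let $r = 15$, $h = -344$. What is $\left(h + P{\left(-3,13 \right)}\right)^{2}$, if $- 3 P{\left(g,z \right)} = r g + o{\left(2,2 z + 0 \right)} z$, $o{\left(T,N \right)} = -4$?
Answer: $\frac{874225}{9} \approx 97136.0$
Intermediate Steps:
$P{\left(g,z \right)} = - 5 g + \frac{4 z}{3}$ ($P{\left(g,z \right)} = - \frac{15 g - 4 z}{3} = - \frac{- 4 z + 15 g}{3} = - 5 g + \frac{4 z}{3}$)
$\left(h + P{\left(-3,13 \right)}\right)^{2} = \left(-344 + \left(\left(-5\right) \left(-3\right) + \frac{4}{3} \cdot 13\right)\right)^{2} = \left(-344 + \left(15 + \frac{52}{3}\right)\right)^{2} = \left(-344 + \frac{97}{3}\right)^{2} = \left(- \frac{935}{3}\right)^{2} = \frac{874225}{9}$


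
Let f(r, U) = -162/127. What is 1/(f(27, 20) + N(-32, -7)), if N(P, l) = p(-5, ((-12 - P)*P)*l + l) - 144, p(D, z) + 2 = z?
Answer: 127/549367 ≈ 0.00023118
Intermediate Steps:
p(D, z) = -2 + z
N(P, l) = -146 + l + P*l*(-12 - P) (N(P, l) = (-2 + (((-12 - P)*P)*l + l)) - 144 = (-2 + ((P*(-12 - P))*l + l)) - 144 = (-2 + (P*l*(-12 - P) + l)) - 144 = (-2 + (l + P*l*(-12 - P))) - 144 = (-2 + l + P*l*(-12 - P)) - 144 = -146 + l + P*l*(-12 - P))
f(r, U) = -162/127 (f(r, U) = -162*1/127 = -162/127)
1/(f(27, 20) + N(-32, -7)) = 1/(-162/127 + (-146 - 1*(-7)*(-1 + (-32)² + 12*(-32)))) = 1/(-162/127 + (-146 - 1*(-7)*(-1 + 1024 - 384))) = 1/(-162/127 + (-146 - 1*(-7)*639)) = 1/(-162/127 + (-146 + 4473)) = 1/(-162/127 + 4327) = 1/(549367/127) = 127/549367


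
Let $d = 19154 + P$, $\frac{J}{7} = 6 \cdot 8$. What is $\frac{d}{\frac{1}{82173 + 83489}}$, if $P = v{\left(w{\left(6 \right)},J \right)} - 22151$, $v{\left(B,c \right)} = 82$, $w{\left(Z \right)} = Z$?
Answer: $-482904730$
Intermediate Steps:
$J = 336$ ($J = 7 \cdot 6 \cdot 8 = 7 \cdot 48 = 336$)
$P = -22069$ ($P = 82 - 22151 = -22069$)
$d = -2915$ ($d = 19154 - 22069 = -2915$)
$\frac{d}{\frac{1}{82173 + 83489}} = - \frac{2915}{\frac{1}{82173 + 83489}} = - \frac{2915}{\frac{1}{165662}} = - 2915 \frac{1}{\frac{1}{165662}} = \left(-2915\right) 165662 = -482904730$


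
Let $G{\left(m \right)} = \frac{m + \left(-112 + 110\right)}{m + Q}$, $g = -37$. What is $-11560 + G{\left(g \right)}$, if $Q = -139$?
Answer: $- \frac{2034521}{176} \approx -11560.0$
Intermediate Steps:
$G{\left(m \right)} = \frac{-2 + m}{-139 + m}$ ($G{\left(m \right)} = \frac{m + \left(-112 + 110\right)}{m - 139} = \frac{m - 2}{-139 + m} = \frac{-2 + m}{-139 + m}$)
$-11560 + G{\left(g \right)} = -11560 + \frac{-2 - 37}{-139 - 37} = -11560 + \frac{1}{-176} \left(-39\right) = -11560 - - \frac{39}{176} = -11560 + \frac{39}{176} = - \frac{2034521}{176}$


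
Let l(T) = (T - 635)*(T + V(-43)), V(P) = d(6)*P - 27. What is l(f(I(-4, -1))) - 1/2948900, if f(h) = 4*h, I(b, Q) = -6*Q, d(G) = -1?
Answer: -72071116001/2948900 ≈ -24440.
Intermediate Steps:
V(P) = -27 - P (V(P) = -P - 27 = -27 - P)
l(T) = (-635 + T)*(16 + T) (l(T) = (T - 635)*(T + (-27 - 1*(-43))) = (-635 + T)*(T + (-27 + 43)) = (-635 + T)*(T + 16) = (-635 + T)*(16 + T))
l(f(I(-4, -1))) - 1/2948900 = (-10160 + (4*(-6*(-1)))**2 - 2476*(-6*(-1))) - 1/2948900 = (-10160 + (4*6)**2 - 2476*6) - 1*1/2948900 = (-10160 + 24**2 - 619*24) - 1/2948900 = (-10160 + 576 - 14856) - 1/2948900 = -24440 - 1/2948900 = -72071116001/2948900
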